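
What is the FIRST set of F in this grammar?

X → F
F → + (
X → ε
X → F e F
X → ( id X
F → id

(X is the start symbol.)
To compute FIRST(F), examine every production with F on the left-hand side, reading each right-hand side left to right until a non-nullable symbol is reached.

From F → + (:
  - '+' is a terminal: add '+' and stop
From F → id:
  - id is a terminal: add 'id' and stop

Collecting: FIRST(F) = { '+', 'id' }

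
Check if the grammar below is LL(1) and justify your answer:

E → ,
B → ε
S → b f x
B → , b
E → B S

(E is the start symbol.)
A grammar is LL(1) if for each non-terminal N with multiple productions, the predict sets of those productions are pairwise disjoint, where PREDICT(N → α) = (FIRST(α) \ {ε}) ∪ (FOLLOW(N) if α ⇒* ε).

Relevant sets:
  FIRST(B) = { ',', ε }
  FIRST(S) = { 'b' }
  FOLLOW(B) = { 'b' }

For E:
  PREDICT(E → ',') = { ',' }
  PREDICT(E → B S) = { ',', 'b' }
For B:
  PREDICT(B → ε) = { 'b' }
  PREDICT(B → ',' b) = { ',' }
S has a single production, so nothing to check there.

Conflict found: Predict set conflict for E: { ',' }
The grammar is NOT LL(1).

Answer: No. Predict set conflict for E: { ',' }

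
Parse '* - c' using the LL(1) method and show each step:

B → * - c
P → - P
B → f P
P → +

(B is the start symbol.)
LL(1) parsing maintains a stack (initially the start symbol over $) and the input. At each step: if the stack top is a terminal, match it against the current input token; if it is a non-terminal N, replace it with the RHS of M[N, lookahead] (the unique production whose predict set contains the lookahead).

Stack is shown with the top on the left.

Stack    Input    Action
------------------------
B $      * - c $  output B → * - c
* - c $  * - c $  match '*'
- c $    - c $    match '-'
c $      c $      match 'c'
$        $        accept

The string is accepted.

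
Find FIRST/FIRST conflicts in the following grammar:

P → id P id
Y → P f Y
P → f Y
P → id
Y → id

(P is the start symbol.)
A FIRST/FIRST conflict occurs when two productions N → α and N → β for the same non-terminal have FIRST(α) ∩ FIRST(β) ≠ ∅ (with ε ∈ FIRST of a nullable right-hand side, so two nullable alternatives also conflict).

FIRST sets of the non-terminals at (or reachable through a nullable prefix from) the front of some alternative:
  FIRST(P) = { 'f', 'id' }

Productions for P:
  P → id P id: FIRST = { 'id' }
  P → f Y: FIRST = { 'f' }
  P → id: FIRST = { 'id' }
Productions for Y:
  Y → P f Y: FIRST = { 'f', 'id' }
  Y → id: FIRST = { 'id' }

Conflict for P: P → id P id and P → id
  Overlap: { 'id' }
Conflict for Y: Y → P f Y and Y → id
  Overlap: { 'id' }

Answer: Yes. P → id P id / P → id on { 'id' }; Y → P f Y / Y → id on { 'id' }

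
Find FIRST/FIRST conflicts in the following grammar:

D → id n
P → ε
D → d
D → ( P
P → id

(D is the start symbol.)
No FIRST/FIRST conflicts.

A FIRST/FIRST conflict occurs when two productions N → α and N → β for the same non-terminal have FIRST(α) ∩ FIRST(β) ≠ ∅ (with ε ∈ FIRST of a nullable right-hand side, so two nullable alternatives also conflict).

Productions for D:
  D → id n: FIRST = { 'id' }
  D → d: FIRST = { 'd' }
  D → ( P: FIRST = { '(' }
Productions for P:
  P → ε: FIRST = { ε }
  P → id: FIRST = { 'id' }

All alternatives of each non-terminal have pairwise disjoint FIRST sets.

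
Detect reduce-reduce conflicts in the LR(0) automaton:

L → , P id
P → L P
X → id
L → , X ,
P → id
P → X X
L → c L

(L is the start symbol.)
A reduce-reduce conflict occurs when an LR(0) state has two complete items [A → α .] and [B → β .] — both call for a reduction, and with no lookahead the parser cannot choose between them.

Augment with L' → L and build the canonical LR(0) collection (I0 = CLOSURE({[L' → . L]}), then GOTO on every symbol after a dot until no new states appear). It has 15 states:
  I0: { [L → . , P id], [L → . , X ,], [L → . c L], [L' → . L] }  — shift
  I1: { [L → , . P id], [L → , . X ,], [L → . , P id], [L → . , X ,], [L → . c L], [P → . L P], [P → . X X], [P → . id], [X → . id] }  — shift
  I2: { [L' → L .] }  — accept
  I3: { [L → . , P id], [L → . , X ,], [L → . c L], [L → c . L] }  — shift
  I4: { [L → c L .] }  — reduce
  I5: { [L → . , P id], [L → . , X ,], [L → . c L], [P → . L P], [P → . X X], [P → . id], [P → L . P], [X → . id] }  — shift
  I6: { [L → , P . id] }  — shift
  I7: { [L → , X . ,], [P → X . X], [X → . id] }  — shift
  I8: { [P → id .], [X → id .] }  — 2 reduces
  I9: { [L → , X , .] }  — reduce
  I10: { [P → X X .] }  — reduce
  I11: { [X → id .] }  — reduce
  I12: { [L → , P id .] }  — reduce
  I13: { [P → L P .] }  — reduce
  I14: { [P → X . X], [X → . id] }  — shift

I8 contains complete items [P → id .], [X → id .] — reduce-reduce conflict.

Answer: Yes — I8: [P → id .] vs [X → id .]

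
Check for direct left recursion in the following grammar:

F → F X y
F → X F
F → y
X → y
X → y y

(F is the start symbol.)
F → F X y: LEFT RECURSIVE (starts with F)
F → X F: starts with X
F → y: starts with y
X → y: starts with y
X → y y: starts with y

The grammar has direct left recursion on: F.

Answer: Yes, F is left-recursive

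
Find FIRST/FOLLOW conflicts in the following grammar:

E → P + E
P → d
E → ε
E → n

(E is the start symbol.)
A FIRST/FOLLOW conflict occurs when a non-terminal N has a nullable alternative N → β (β ⇒* ε) and another alternative N → α with FIRST(α) ∩ FOLLOW(N) ≠ ∅: on such a lookahead the parser cannot decide between expanding α and letting N vanish via β.

Nullable non-terminals: E.
FIRST sets used below: FIRST(P) = { 'd' }

E: nullable alternative(s) E → ε; FOLLOW(E) = { $ }
  E → P + E: FIRST \ {ε} = { 'd' } — disjoint from FOLLOW(E)
  E → ε: FIRST \ {ε} = { } — this is the only nullable alternative, skip
  E → n: FIRST \ {ε} = { 'n' } — disjoint from FOLLOW(E)

P has no nullable alternative, so no FIRST/FOLLOW check is needed there.

No FIRST/FOLLOW conflicts found.

Answer: No FIRST/FOLLOW conflicts.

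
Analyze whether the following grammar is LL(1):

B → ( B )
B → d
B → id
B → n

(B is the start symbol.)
Yes, the grammar is LL(1).

For B:
  PREDICT(B → '(' B ')') = { '(' }
  PREDICT(B → d) = { 'd' }
  PREDICT(B → id) = { 'id' }
  PREDICT(B → n) = { 'n' }

All predict sets are disjoint. The grammar IS LL(1).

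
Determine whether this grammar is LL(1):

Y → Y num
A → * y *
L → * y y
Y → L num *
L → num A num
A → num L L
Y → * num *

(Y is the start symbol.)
A grammar is LL(1) if for each non-terminal N with multiple productions, the predict sets of those productions are pairwise disjoint, where PREDICT(N → α) = (FIRST(α) \ {ε}) ∪ (FOLLOW(N) if α ⇒* ε).

Relevant sets:
  FIRST(Y) = { '*', 'num' }
  FIRST(L) = { '*', 'num' }

For Y:
  PREDICT(Y → Y num) = { '*', 'num' }
  PREDICT(Y → L num '*') = { '*', 'num' }
  PREDICT(Y → '*' num '*') = { '*' }
For A:
  PREDICT(A → '*' y '*') = { '*' }
  PREDICT(A → num L L) = { 'num' }
For L:
  PREDICT(L → '*' y y) = { '*' }
  PREDICT(L → num A num) = { 'num' }

Conflict found: Predict set conflict for Y: { '*', 'num' }
The grammar is NOT LL(1).

Answer: No. Predict set conflict for Y: { '*', 'num' }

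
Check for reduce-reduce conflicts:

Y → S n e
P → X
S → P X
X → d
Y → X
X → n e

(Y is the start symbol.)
Yes — I3: [P → X .] vs [Y → X .]

Augment with Y' → Y and build the canonical LR(0) collection (I0 = CLOSURE({[Y' → . Y]}), then GOTO on every symbol after a dot until no new states appear). It has 11 states:
  I0: { [P → . X], [S → . P X], [X → . d], [X → . n e], [Y → . S n e], [Y → . X], [Y' → . Y] }  — shift
  I1: { [S → P . X], [X → . d], [X → . n e] }  — shift
  I2: { [Y → S . n e] }  — shift
  I3: { [P → X .], [Y → X .] }  — 2 reduces
  I4: { [Y' → Y .] }  — accept
  I5: { [X → d .] }  — reduce
  I6: { [X → n . e] }  — shift
  I7: { [X → n e .] }  — reduce
  I8: { [Y → S n . e] }  — shift
  I9: { [Y → S n e .] }  — reduce
  I10: { [S → P X .] }  — reduce

I3 contains complete items [P → X .], [Y → X .] — reduce-reduce conflict.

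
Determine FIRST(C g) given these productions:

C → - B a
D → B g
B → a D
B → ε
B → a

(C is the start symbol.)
FIRST sets of the non-terminals involved (from the grammar, by fixed-point iteration):
  FIRST(C) = { '-' }

To compute FIRST(C g), process the symbols left to right:
Symbol C is a non-terminal. Add FIRST(C) \ {ε} = { '-' }
C is not nullable (ε ∉ FIRST(C)), so stop here.
FIRST(C g) = { '-' }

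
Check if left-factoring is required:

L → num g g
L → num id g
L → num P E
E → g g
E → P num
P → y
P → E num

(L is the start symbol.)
Yes, L has productions with common prefix 'num'

Left-factoring is needed when two productions for the same non-terminal
share a common prefix on the right-hand side.

Productions for L:
  L → num g g
  L → num id g
  L → num P E
Productions for E:
  E → g g
  E → P num
Productions for P:
  P → y
  P → E num

Found common prefix 'num' in productions for L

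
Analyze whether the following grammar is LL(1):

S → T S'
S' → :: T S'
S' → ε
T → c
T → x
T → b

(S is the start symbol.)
Yes, the grammar is LL(1).

Relevant sets:
  FOLLOW(S') = { $ }

For S':
  PREDICT(S' → :: T S') = { '::' }
  PREDICT(S' → ε) = { $ }
For T:
  PREDICT(T → c) = { 'c' }
  PREDICT(T → x) = { 'x' }
  PREDICT(T → b) = { 'b' }
S has a single production, so nothing to check there.

All predict sets are disjoint. The grammar IS LL(1).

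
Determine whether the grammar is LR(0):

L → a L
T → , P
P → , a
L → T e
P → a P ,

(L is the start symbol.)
Yes, the grammar is LR(0)

A grammar is LR(0) if no state in the canonical LR(0) collection has:
  - both a shift item (dot before a terminal) and a complete item (shift-reduce conflict), or
  - two or more complete items (reduce-reduce conflict; the accept item [L' → L .] counts as a complete item here).

Augment with L' → L and build the canonical LR(0) collection (I0 = CLOSURE({[L' → . L]}), then GOTO on every symbol after a dot until no new states appear). It has 13 states:
  I0: { [L → . T e], [L → . a L], [L' → . L], [T → . , P] }  — shift
  I1: { [P → . , a], [P → . a P ,], [T → , . P] }  — shift
  I2: { [L' → L .] }  — accept
  I3: { [L → T . e] }  — shift
  I4: { [L → . T e], [L → . a L], [L → a . L], [T → . , P] }  — shift
  I5: { [L → a L .] }  — reduce
  I6: { [L → T e .] }  — reduce
  I7: { [P → , . a] }  — shift
  I8: { [T → , P .] }  — reduce
  I9: { [P → . , a], [P → . a P ,], [P → a . P ,] }  — shift
  I10: { [P → a P . ,] }  — shift
  I11: { [P → a P , .] }  — reduce
  I12: { [P → , a .] }  — reduce

Every state is either a pure shift/goto state or contains exactly one complete item and nothing to shift — no conflicts. The grammar is LR(0).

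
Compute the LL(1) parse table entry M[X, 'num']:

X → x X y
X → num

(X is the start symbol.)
X → num

To find M[X, 'num'], we find productions for X where 'num' is in the predict set (PREDICT(N → α) = (FIRST(α) \ {ε}) ∪ (FOLLOW(N) if α ⇒* ε)).

X → x X y: PREDICT = { 'x' }
X → num: PREDICT = { 'num' }
  'num' is in predict set, so this production goes in M[X, 'num']

M[X, 'num'] = X → num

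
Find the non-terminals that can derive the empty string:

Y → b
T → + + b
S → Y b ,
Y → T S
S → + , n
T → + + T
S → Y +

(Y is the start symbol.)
A non-terminal is nullable if it can derive ε (the empty string): either it has an ε-production, or it has a production whose right-hand side consists entirely of nullable non-terminals.

There are no ε-productions, so no non-terminal can derive ε.
No non-terminals are nullable.

Answer: None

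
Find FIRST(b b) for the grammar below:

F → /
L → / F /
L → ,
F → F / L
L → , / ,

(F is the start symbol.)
{ 'b' }

To compute FIRST(b b), process the symbols left to right:
Symbol b is a terminal. Add 'b' and stop.
FIRST(b b) = { 'b' }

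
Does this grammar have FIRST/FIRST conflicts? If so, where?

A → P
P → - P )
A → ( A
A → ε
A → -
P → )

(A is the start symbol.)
Yes. A → P / A → '-' on { '-' }

A FIRST/FIRST conflict occurs when two productions N → α and N → β for the same non-terminal have FIRST(α) ∩ FIRST(β) ≠ ∅ (with ε ∈ FIRST of a nullable right-hand side, so two nullable alternatives also conflict).

FIRST sets of the non-terminals at (or reachable through a nullable prefix from) the front of some alternative:
  FIRST(P) = { ')', '-' }

Productions for A:
  A → P: FIRST = { ')', '-' }
  A → ( A: FIRST = { '(' }
  A → ε: FIRST = { ε }
  A → -: FIRST = { '-' }
Productions for P:
  P → - P ): FIRST = { '-' }
  P → ): FIRST = { ')' }

Conflict for A: A → P and A → -
  Overlap: { '-' }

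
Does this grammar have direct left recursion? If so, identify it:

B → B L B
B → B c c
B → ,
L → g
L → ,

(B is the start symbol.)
Direct left recursion occurs when N → N α for some non-terminal N (the right-hand side begins with the left-hand side itself).

B → B L B: LEFT RECURSIVE (starts with B)
B → B c c: LEFT RECURSIVE (starts with B)
B → ,: starts with ','
L → g: starts with g
L → ,: starts with ','

The grammar has direct left recursion on: B.

Answer: Yes, B is left-recursive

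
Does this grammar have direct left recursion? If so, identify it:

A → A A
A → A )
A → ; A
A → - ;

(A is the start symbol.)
Yes, A is left-recursive

A → A A: LEFT RECURSIVE (starts with A)
A → A ): LEFT RECURSIVE (starts with A)
A → ; A: starts with ';'
A → - ;: starts with '-'

The grammar has direct left recursion on: A.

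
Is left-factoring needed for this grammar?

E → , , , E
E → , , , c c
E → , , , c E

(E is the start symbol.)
Left-factoring is needed when two productions for the same non-terminal
share a common prefix on the right-hand side.

Productions for E:
  E → , , , E
  E → , , , c c
  E → , , , c E

Found common prefix ', , ,' in productions for E

Answer: Yes, E has productions with common prefix ', , ,'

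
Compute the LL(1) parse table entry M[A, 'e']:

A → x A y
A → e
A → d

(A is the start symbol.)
A → e

To find M[A, 'e'], we find productions for A where 'e' is in the predict set (PREDICT(N → α) = (FIRST(α) \ {ε}) ∪ (FOLLOW(N) if α ⇒* ε)).

A → x A y: PREDICT = { 'x' }
A → e: PREDICT = { 'e' }
  'e' is in predict set, so this production goes in M[A, 'e']
A → d: PREDICT = { 'd' }

M[A, 'e'] = A → e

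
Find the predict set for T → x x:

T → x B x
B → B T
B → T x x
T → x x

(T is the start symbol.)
{ 'x' }

PREDICT(T → x x) = (FIRST(RHS) \ {ε}) ∪ (FOLLOW(T) if ε ∈ FIRST(RHS), i.e. RHS ⇒* ε)
FIRST(x x) = { 'x' }
ε ∉ FIRST(x x), so FOLLOW(T) is not added.
PREDICT(T → x x) = { 'x' }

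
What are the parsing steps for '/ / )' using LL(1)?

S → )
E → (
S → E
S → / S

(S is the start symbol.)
Stack is shown with the top on the left.

Stack  Input    Action
----------------------
S $    / / ) $  output S → / S
/ S $  / / ) $  match '/'
S $    / ) $    output S → / S
/ S $  / ) $    match '/'
S $    ) $      output S → )
) $    ) $      match ')'
$      $        accept

The string is accepted.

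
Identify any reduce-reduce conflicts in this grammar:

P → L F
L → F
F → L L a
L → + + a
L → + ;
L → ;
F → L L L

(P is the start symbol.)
Augment with P' → P and build the canonical LR(0) collection (I0 = CLOSURE({[P' → . P]}), then GOTO on every symbol after a dot until no new states appear). It has 13 states:
  I0: { [F → . L L L], [F → . L L a], [L → . + + a], [L → . + ;], [L → . ;], [L → . F], [P → . L F], [P' → . P] }  — shift
  I1: { [L → + . + a], [L → + . ;] }  — shift
  I2: { [L → ; .] }  — reduce
  I3: { [L → F .] }  — reduce
  I4: { [F → . L L L], [F → . L L a], [F → L . L L], [F → L . L a], [L → . + + a], [L → . + ;], [L → . ;], [L → . F], [P → L . F] }  — shift
  I5: { [P' → P .] }  — accept
  I6: { [L → F .], [P → L F .] }  — 2 reduces
  I7: { [F → . L L L], [F → . L L a], [F → L . L L], [F → L . L a], [F → L L . L], [F → L L . a], [L → . + + a], [L → . + ;], [L → . ;], [L → . F] }  — shift
  I8: { [F → . L L L], [F → . L L a], [F → L . L L], [F → L . L a], [F → L L . L], [F → L L . a], [F → L L L .], [L → . + + a], [L → . + ;], [L → . ;], [L → . F] }  — shift, reduce
  I9: { [F → L L a .] }  — reduce
  I10: { [L → + + . a] }  — shift
  I11: { [L → + ; .] }  — reduce
  I12: { [L → + + a .] }  — reduce

I6 contains complete items [L → F .], [P → L F .] — reduce-reduce conflict.

Answer: Yes — I6: [L → F .] vs [P → L F .]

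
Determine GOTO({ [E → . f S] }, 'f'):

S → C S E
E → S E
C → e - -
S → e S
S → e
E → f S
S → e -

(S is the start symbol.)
GOTO(I, 'f') = CLOSURE({ [A → αX.β] : [A → α.Xβ] ∈ I, X = 'f' })

Items with dot before 'f', with the dot advanced:
  [E → . f S] → [E → f . S]
Closure of the advanced items:
  [E → f . S] has the dot before S: add [S → . C S E], [S → . e S], [S → . e], [S → . e -]
  [S → . C S E] has the dot before C: add [C → . e - -]

GOTO = { [C → . e - -], [E → f . S], [S → . C S E], [S → . e -], [S → . e S], [S → . e] }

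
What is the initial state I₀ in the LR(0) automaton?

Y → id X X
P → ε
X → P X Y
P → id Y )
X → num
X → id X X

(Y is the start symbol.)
First, augment the grammar with Y' → Y
I₀ = CLOSURE({ [Y' → . Y] }):
  [Y' → . Y] has the dot before Y: add [Y → . id X X]
No further items can be added.

I₀ = { [Y → . id X X], [Y' → . Y] }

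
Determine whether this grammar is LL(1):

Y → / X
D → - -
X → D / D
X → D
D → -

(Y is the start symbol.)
A grammar is LL(1) if for each non-terminal N with multiple productions, the predict sets of those productions are pairwise disjoint, where PREDICT(N → α) = (FIRST(α) \ {ε}) ∪ (FOLLOW(N) if α ⇒* ε).

Relevant sets:
  FIRST(D) = { '-' }

For D:
  PREDICT(D → '-' '-') = { '-' }
  PREDICT(D → '-') = { '-' }
For X:
  PREDICT(X → D '/' D) = { '-' }
  PREDICT(X → D) = { '-' }
Y has a single production, so nothing to check there.

Conflict found: Predict set conflict for D: { '-' }
The grammar is NOT LL(1).

Answer: No. Predict set conflict for D: { '-' }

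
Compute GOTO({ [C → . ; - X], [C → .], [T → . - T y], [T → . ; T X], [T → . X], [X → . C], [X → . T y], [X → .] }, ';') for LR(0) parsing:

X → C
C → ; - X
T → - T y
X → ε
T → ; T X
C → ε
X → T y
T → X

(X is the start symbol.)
GOTO(I, ';') = CLOSURE({ [A → αX.β] : [A → α.Xβ] ∈ I, X = ';' })

Items with dot before ';', with the dot advanced:
  [C → . ; - X] → [C → ; . - X]
  [T → . ; T X] → [T → ; . T X]
Closure of the advanced items:
  [T → ; . T X] has the dot before T: add [T → . - T y], [T → . ; T X], [T → . X]
  [T → . X] has the dot before X: add [X → . C], [X → .], [X → . T y]
  [X → . C] has the dot before C: add [C → . ; - X], [C → .]

GOTO = { [C → . ; - X], [C → .], [C → ; . - X], [T → . - T y], [T → . ; T X], [T → . X], [T → ; . T X], [X → . C], [X → . T y], [X → .] }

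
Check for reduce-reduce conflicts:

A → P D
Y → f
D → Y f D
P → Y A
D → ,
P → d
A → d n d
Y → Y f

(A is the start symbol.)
Yes — I9: [Y → Y f .] vs [Y → f .]

A reduce-reduce conflict occurs when an LR(0) state has two complete items [A → α .] and [B → β .] — both call for a reduction, and with no lookahead the parser cannot choose between them.

Augment with A' → A and build the canonical LR(0) collection (I0 = CLOSURE({[A' → . A]}), then GOTO on every symbol after a dot until no new states appear). It has 15 states:
  I0: { [A → . P D], [A → . d n d], [A' → . A], [P → . Y A], [P → . d], [Y → . Y f], [Y → . f] }  — shift
  I1: { [A' → A .] }  — accept
  I2: { [A → P . D], [D → . ,], [D → . Y f D], [Y → . Y f], [Y → . f] }  — shift
  I3: { [A → . P D], [A → . d n d], [P → . Y A], [P → . d], [P → Y . A], [Y → . Y f], [Y → . f], [Y → Y . f] }  — shift
  I4: { [A → d . n d], [P → d .] }  — shift, reduce
  I5: { [Y → f .] }  — reduce
  I6: { [A → d n . d] }  — shift
  I7: { [A → d n d .] }  — reduce
  I8: { [P → Y A .] }  — reduce
  I9: { [Y → Y f .], [Y → f .] }  — 2 reduces
  I10: { [D → , .] }  — reduce
  I11: { [A → P D .] }  — reduce
  I12: { [D → Y . f D], [Y → Y . f] }  — shift
  I13: { [D → . ,], [D → . Y f D], [D → Y f . D], [Y → . Y f], [Y → . f], [Y → Y f .] }  — shift, reduce
  I14: { [D → Y f D .] }  — reduce

I9 contains complete items [Y → Y f .], [Y → f .] — reduce-reduce conflict.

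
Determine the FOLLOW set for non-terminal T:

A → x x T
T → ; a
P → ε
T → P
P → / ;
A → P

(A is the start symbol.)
To compute FOLLOW(T), find every occurrence of T on a right-hand side N → α T β: add FIRST(β) \ {ε}, and if β is empty or nullable also add FOLLOW(N). Iterate to a fixed point.

In A → x x T: T is at the end, add FOLLOW(A)

The FOLLOW sets referred to above (computed the same way, to a fixed point):
  FOLLOW(A) = { $ }

Taking the union: FOLLOW(T) = { $ }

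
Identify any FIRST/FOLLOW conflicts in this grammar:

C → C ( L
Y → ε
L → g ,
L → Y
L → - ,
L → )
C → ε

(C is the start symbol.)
Yes. C → C '(' L with FOLLOW(C) on { '(' }

A FIRST/FOLLOW conflict occurs when a non-terminal N has a nullable alternative N → β (β ⇒* ε) and another alternative N → α with FIRST(α) ∩ FOLLOW(N) ≠ ∅: on such a lookahead the parser cannot decide between expanding α and letting N vanish via β.

Nullable non-terminals: C, L, Y.
FIRST sets used below: FIRST(C) = { '(', ε }, FIRST(Y) = { ε }

C: nullable alternative(s) C → ε; FOLLOW(C) = { $, '(' }
  C → C ( L: FIRST \ {ε} = { '(' } — overlaps FOLLOW(C) on { '(' }: CONFLICT
  C → ε: FIRST \ {ε} = { } — this is the only nullable alternative, skip

L: nullable alternative(s) L → Y; FOLLOW(L) = { $, '(' }
  L → g ,: FIRST \ {ε} = { 'g' } — disjoint from FOLLOW(L)
  L → Y: FIRST \ {ε} = { } — this is the only nullable alternative, skip
  L → - ,: FIRST \ {ε} = { '-' } — disjoint from FOLLOW(L)
  L → ): FIRST \ {ε} = { ')' } — disjoint from FOLLOW(L)
Y has a nullable alternative but only one production, so nothing to check.

So the grammar has 1 FIRST/FOLLOW conflict (marked CONFLICT above).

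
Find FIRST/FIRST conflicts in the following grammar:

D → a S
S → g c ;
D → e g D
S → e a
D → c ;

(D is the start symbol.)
A FIRST/FIRST conflict occurs when two productions N → α and N → β for the same non-terminal have FIRST(α) ∩ FIRST(β) ≠ ∅ (with ε ∈ FIRST of a nullable right-hand side, so two nullable alternatives also conflict).

Productions for D:
  D → a S: FIRST = { 'a' }
  D → e g D: FIRST = { 'e' }
  D → c ;: FIRST = { 'c' }
Productions for S:
  S → g c ;: FIRST = { 'g' }
  S → e a: FIRST = { 'e' }

All alternatives of each non-terminal have pairwise disjoint FIRST sets.

Answer: No FIRST/FIRST conflicts.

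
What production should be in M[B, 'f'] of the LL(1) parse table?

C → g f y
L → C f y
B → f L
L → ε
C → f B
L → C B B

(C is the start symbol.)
To find M[B, 'f'], we find productions for B where 'f' is in the predict set (PREDICT(N → α) = (FIRST(α) \ {ε}) ∪ (FOLLOW(N) if α ⇒* ε)).

B → f L: PREDICT = { 'f' }
  'f' is in predict set, so this production goes in M[B, 'f']

M[B, 'f'] = B → f L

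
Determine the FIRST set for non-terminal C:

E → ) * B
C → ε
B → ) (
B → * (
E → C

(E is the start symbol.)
To compute FIRST(C), examine every production with C on the left-hand side, reading each right-hand side left to right until a non-nullable symbol is reached.

From C → ε:
  - ε-production, so ε ∈ FIRST(C)

Collecting: FIRST(C) = { ε }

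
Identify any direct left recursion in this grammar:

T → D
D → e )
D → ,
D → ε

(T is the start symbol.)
No direct left recursion

T → D: starts with D
D → e ): starts with e
D → ,: starts with ','
D → ε: starts with ε

No direct left recursion found.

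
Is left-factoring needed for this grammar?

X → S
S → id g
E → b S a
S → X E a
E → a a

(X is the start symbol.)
No, left-factoring is not needed

Left-factoring is needed when two productions for the same non-terminal
share a common prefix on the right-hand side.

Productions for S:
  S → id g
  S → X E a
Productions for E:
  E → b S a
  E → a a

No common prefixes found.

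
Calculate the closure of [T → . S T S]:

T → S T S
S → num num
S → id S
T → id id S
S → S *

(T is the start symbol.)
{ [S → . S *], [S → . id S], [S → . num num], [T → . S T S] }

To compute CLOSURE, for each item [A → α.Bβ] where B is a non-terminal, add [B → .γ] for all productions B → γ; repeat for the newly added items until nothing changes.

Start with: [T → . S T S]
  [T → . S T S] has the dot before S: add [S → . num num], [S → . id S], [S → . S *]
No further items can be added.

CLOSURE = { [S → . S *], [S → . id S], [S → . num num], [T → . S T S] }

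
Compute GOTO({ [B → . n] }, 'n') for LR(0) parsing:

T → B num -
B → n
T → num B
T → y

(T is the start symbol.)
{ [B → n .] }

GOTO(I, 'n') = CLOSURE({ [A → αX.β] : [A → α.Xβ] ∈ I, X = 'n' })

Items with dot before 'n', with the dot advanced:
  [B → . n] → [B → n .]
Closure adds nothing (no advanced item has the dot before a non-terminal).

GOTO = { [B → n .] }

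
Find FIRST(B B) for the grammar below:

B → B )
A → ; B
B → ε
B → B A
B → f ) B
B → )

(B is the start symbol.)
{ ')', ';', 'f', ε }

FIRST sets of the non-terminals involved (from the grammar, by fixed-point iteration):
  FIRST(B) = { ')', ';', 'f', ε }

To compute FIRST(B B), process the symbols left to right:
Symbol B is a non-terminal. Add FIRST(B) \ {ε} = { ')', ';', 'f' }
B is nullable (ε ∈ FIRST(B)), continue to the next symbol.
Symbol B is a non-terminal. Add FIRST(B) \ {ε} = { ')', ';', 'f' }
B is nullable (ε ∈ FIRST(B)), continue to the next symbol.
All symbols are nullable, so ε is in the result.
FIRST(B B) = { ')', ';', 'f', ε }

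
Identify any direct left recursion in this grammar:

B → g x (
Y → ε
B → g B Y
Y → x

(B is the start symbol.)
B → g x (: starts with g
Y → ε: starts with ε
B → g B Y: starts with g
Y → x: starts with x

No direct left recursion found.

Answer: No direct left recursion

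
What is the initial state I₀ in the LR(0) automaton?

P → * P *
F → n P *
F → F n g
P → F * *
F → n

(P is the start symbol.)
First, augment the grammar with P' → P
I₀ = CLOSURE({ [P' → . P] }):
  [P' → . P] has the dot before P: add [P → . * P *], [P → . F * *]
  [P → . F * *] has the dot before F: add [F → . n P *], [F → . F n g], [F → . n]
No further items can be added.

I₀ = { [F → . F n g], [F → . n P *], [F → . n], [P → . * P *], [P → . F * *], [P' → . P] }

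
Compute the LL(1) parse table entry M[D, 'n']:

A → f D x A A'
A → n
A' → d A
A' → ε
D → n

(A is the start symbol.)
D → n

To find M[D, 'n'], we find productions for D where 'n' is in the predict set (PREDICT(N → α) = (FIRST(α) \ {ε}) ∪ (FOLLOW(N) if α ⇒* ε)).

D → n: PREDICT = { 'n' }
  'n' is in predict set, so this production goes in M[D, 'n']

M[D, 'n'] = D → n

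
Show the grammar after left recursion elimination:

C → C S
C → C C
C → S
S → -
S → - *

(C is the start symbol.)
C → S C'
C' → S C'
C' → C C'
C' → ε
S → -
S → - *

C is directly left-recursive. The standard transformation for
  A → A α₁ | ... | A α_m | β₁ | ... | β_n
is
  A  → β₁ A' | ... | β_n A'
  A' → α₁ A' | ... | α_m A' | ε

C → S becomes C → S C'
C → C S becomes C' → S C'
C → C C becomes C' → C C'
Add C' → ε

Productions for other non-terminals are unchanged:
  S → -
  S → - *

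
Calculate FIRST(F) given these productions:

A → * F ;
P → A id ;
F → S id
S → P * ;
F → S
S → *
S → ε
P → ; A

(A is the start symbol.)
{ '*', ';', 'id', ε }

To compute FIRST(F), examine every production with F on the left-hand side, reading each right-hand side left to right until a non-nullable symbol is reached.

FIRST sets of the other non-terminals involved (by the same procedure, iterated to a fixed point):
  FIRST(S) = { '*', ';', ε }

From F → S id:
  - S is a non-terminal: add FIRST(S) \ {ε} = { '*', ';' }
    S is nullable, so continue to the next symbol
  - id is a terminal: add 'id' and stop
From F → S:
  - S is a non-terminal: add FIRST(S) \ {ε} = { '*', ';' }
    S is nullable and nothing follows, so the whole right-hand side can vanish: ε ∈ FIRST(F)

Collecting: FIRST(F) = { '*', ';', 'id', ε }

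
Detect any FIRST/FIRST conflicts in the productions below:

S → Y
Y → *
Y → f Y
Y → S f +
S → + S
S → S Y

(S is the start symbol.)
Yes. S → Y / S → '+' S on { '+' }; S → Y / S → S Y on { '*', '+', 'f' }; S → '+' S / S → S Y on { '+' }; Y → '*' / Y → S f '+' on { '*' }; Y → f Y / Y → S f '+' on { 'f' }

A FIRST/FIRST conflict occurs when two productions N → α and N → β for the same non-terminal have FIRST(α) ∩ FIRST(β) ≠ ∅ (with ε ∈ FIRST of a nullable right-hand side, so two nullable alternatives also conflict).

FIRST sets of the non-terminals at (or reachable through a nullable prefix from) the front of some alternative:
  FIRST(Y) = { '*', '+', 'f' }
  FIRST(S) = { '*', '+', 'f' }

Productions for S:
  S → Y: FIRST = { '*', '+', 'f' }
  S → + S: FIRST = { '+' }
  S → S Y: FIRST = { '*', '+', 'f' }
Productions for Y:
  Y → *: FIRST = { '*' }
  Y → f Y: FIRST = { 'f' }
  Y → S f +: FIRST = { '*', '+', 'f' }

Conflict for S: S → Y and S → + S
  Overlap: { '+' }
Conflict for S: S → Y and S → S Y
  Overlap: { '*', '+', 'f' }
Conflict for S: S → + S and S → S Y
  Overlap: { '+' }
Conflict for Y: Y → * and Y → S f +
  Overlap: { '*' }
Conflict for Y: Y → f Y and Y → S f +
  Overlap: { 'f' }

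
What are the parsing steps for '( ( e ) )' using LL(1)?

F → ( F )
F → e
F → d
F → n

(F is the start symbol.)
LL(1) parsing maintains a stack (initially the start symbol over $) and the input. At each step: if the stack top is a terminal, match it against the current input token; if it is a non-terminal N, replace it with the RHS of M[N, lookahead] (the unique production whose predict set contains the lookahead).

Stack is shown with the top on the left.

Stack      Input        Action
------------------------------
F $        ( ( e ) ) $  output F → ( F )
( F ) $    ( ( e ) ) $  match '('
F ) $      ( e ) ) $    output F → ( F )
( F ) ) $  ( e ) ) $    match '('
F ) ) $    e ) ) $      output F → e
e ) ) $    e ) ) $      match 'e'
) ) $      ) ) $        match ')'
) $        ) $          match ')'
$          $            accept

The string is accepted.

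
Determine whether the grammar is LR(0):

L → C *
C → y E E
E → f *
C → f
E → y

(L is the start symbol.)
A grammar is LR(0) if no state in the canonical LR(0) collection has:
  - both a shift item (dot before a terminal) and a complete item (shift-reduce conflict), or
  - two or more complete items (reduce-reduce conflict; the accept item [L' → L .] counts as a complete item here).

Augment with L' → L and build the canonical LR(0) collection (I0 = CLOSURE({[L' → . L]}), then GOTO on every symbol after a dot until no new states appear). It has 11 states:
  I0: { [C → . f], [C → . y E E], [L → . C *], [L' → . L] }  — shift
  I1: { [L → C . *] }  — shift
  I2: { [L' → L .] }  — accept
  I3: { [C → f .] }  — reduce
  I4: { [C → y . E E], [E → . f *], [E → . y] }  — shift
  I5: { [C → y E . E], [E → . f *], [E → . y] }  — shift
  I6: { [E → f . *] }  — shift
  I7: { [E → y .] }  — reduce
  I8: { [E → f * .] }  — reduce
  I9: { [C → y E E .] }  — reduce
  I10: { [L → C * .] }  — reduce

Every state is either a pure shift/goto state or contains exactly one complete item and nothing to shift — no conflicts. The grammar is LR(0).

Answer: Yes, the grammar is LR(0)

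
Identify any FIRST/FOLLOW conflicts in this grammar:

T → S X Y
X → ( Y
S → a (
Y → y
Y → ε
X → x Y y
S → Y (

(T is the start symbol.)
Yes. Y → y with FOLLOW(Y) on { 'y' }

A FIRST/FOLLOW conflict occurs when a non-terminal N has a nullable alternative N → β (β ⇒* ε) and another alternative N → α with FIRST(α) ∩ FOLLOW(N) ≠ ∅: on such a lookahead the parser cannot decide between expanding α and letting N vanish via β.

Nullable non-terminals: Y.

Y: nullable alternative(s) Y → ε; FOLLOW(Y) = { $, '(', 'y' }
  Y → y: FIRST \ {ε} = { 'y' } — overlaps FOLLOW(Y) on { 'y' }: CONFLICT
  Y → ε: FIRST \ {ε} = { } — this is the only nullable alternative, skip

S, T, X have no nullable alternative, so no FIRST/FOLLOW check is needed there.

So the grammar has 1 FIRST/FOLLOW conflict (marked CONFLICT above).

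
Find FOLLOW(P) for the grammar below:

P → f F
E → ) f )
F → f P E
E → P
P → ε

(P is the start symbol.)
P is the start symbol, so $ ∈ FOLLOW(P).
In F → f P E: P is followed by E, add FIRST(E) \ {ε} = { ')', 'f' }
  E is nullable, so also add FOLLOW(F)
In E → P: P is at the end, add FOLLOW(E)

The FOLLOW sets referred to above (computed the same way, to a fixed point):
  FOLLOW(F) = { $, ')', 'f' }
  FOLLOW(E) = { $, ')', 'f' }

Taking the union: FOLLOW(P) = { $, ')', 'f' }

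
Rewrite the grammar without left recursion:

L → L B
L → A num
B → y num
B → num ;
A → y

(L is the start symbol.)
L → A num L'
L' → B L'
L' → ε
B → y num
B → num ;
A → y

L is directly left-recursive. The standard transformation for
  A → A α₁ | ... | A α_m | β₁ | ... | β_n
is
  A  → β₁ A' | ... | β_n A'
  A' → α₁ A' | ... | α_m A' | ε

L → A num becomes L → A num L'
L → L B becomes L' → B L'
Add L' → ε

Productions for other non-terminals are unchanged:
  B → y num
  B → num ;
  A → y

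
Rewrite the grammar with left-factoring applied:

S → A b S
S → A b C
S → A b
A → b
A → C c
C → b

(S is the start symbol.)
Left-factoring transforms A → αβ₁ | αβ₂ into A → αA' and A' → β₁ | β₂
(α is the longest common prefix among the alternatives). Repeat until
no nonterminal has two alternatives with a common prefix.

Round 1: S has alternatives sharing prefix 'A b'. Introduce S': S → A b S'
  Add: S' → S
  Add: S' → C
  Add: S' → ε

No remaining common prefixes — done.

Resulting grammar:
S → A b S'
S' → S
S' → C
S' → ε
A → b
A → C c
C → b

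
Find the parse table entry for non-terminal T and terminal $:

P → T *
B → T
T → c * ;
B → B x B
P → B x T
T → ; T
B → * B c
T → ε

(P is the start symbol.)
T → ε

To find M[T, $], we find productions for T where $ is in the predict set (PREDICT(N → α) = (FIRST(α) \ {ε}) ∪ (FOLLOW(N) if α ⇒* ε)).

Relevant sets:
  FOLLOW(T) = { $, '*', 'c', 'x' }

T → c * ;: PREDICT = { 'c' }
T → ; T: PREDICT = { ';' }
T → ε: PREDICT = { $, '*', 'c', 'x' }
  $ is in predict set, so this production goes in M[T, $]

M[T, $] = T → ε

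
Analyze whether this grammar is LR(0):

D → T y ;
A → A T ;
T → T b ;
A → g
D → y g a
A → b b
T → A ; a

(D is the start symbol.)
Yes, the grammar is LR(0)

A grammar is LR(0) if no state in the canonical LR(0) collection has:
  - both a shift item (dot before a terminal) and a complete item (shift-reduce conflict), or
  - two or more complete items (reduce-reduce conflict; the accept item [D' → D .] counts as a complete item here).

Augment with D' → D and build the canonical LR(0) collection (I0 = CLOSURE({[D' → . D]}), then GOTO on every symbol after a dot until no new states appear). It has 18 states:
  I0: { [A → . A T ;], [A → . b b], [A → . g], [D → . T y ;], [D → . y g a], [D' → . D], [T → . A ; a], [T → . T b ;] }  — shift
  I1: { [A → . A T ;], [A → . b b], [A → . g], [A → A . T ;], [T → . A ; a], [T → . T b ;], [T → A . ; a] }  — shift
  I2: { [D' → D .] }  — accept
  I3: { [D → T . y ;], [T → T . b ;] }  — shift
  I4: { [A → b . b] }  — shift
  I5: { [A → g .] }  — reduce
  I6: { [D → y . g a] }  — shift
  I7: { [D → y g . a] }  — shift
  I8: { [D → y g a .] }  — reduce
  I9: { [A → b b .] }  — reduce
  I10: { [T → T b . ;] }  — shift
  I11: { [D → T y . ;] }  — shift
  I12: { [D → T y ; .] }  — reduce
  I13: { [T → T b ; .] }  — reduce
  I14: { [T → A ; . a] }  — shift
  I15: { [A → A T . ;], [T → T . b ;] }  — shift
  I16: { [A → A T ; .] }  — reduce
  I17: { [T → A ; a .] }  — reduce

Every state is either a pure shift/goto state or contains exactly one complete item and nothing to shift — no conflicts. The grammar is LR(0).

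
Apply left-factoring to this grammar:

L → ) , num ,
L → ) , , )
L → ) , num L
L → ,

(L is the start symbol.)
L → ) , L'
L' → num L''
L'' → ,
L'' → L
L' → , )
L → ,

Left-factoring transforms A → αβ₁ | αβ₂ into A → αA' and A' → β₁ | β₂
(α is the longest common prefix among the alternatives). Repeat until
no nonterminal has two alternatives with a common prefix.

Round 1: L has alternatives sharing prefix ') ,'. Introduce L': L → ) , L'
  Add: L' → num ,
  Add: L' → , )
  Add: L' → num L

Round 2: L' has alternatives sharing prefix 'num'. Introduce L'': L' → num L''
  Add: L'' → ,
  Add: L'' → L

No remaining common prefixes — done.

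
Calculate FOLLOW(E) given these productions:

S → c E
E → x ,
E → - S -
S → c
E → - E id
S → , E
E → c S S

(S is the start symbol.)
To compute FOLLOW(E), find every occurrence of E on a right-hand side N → α E β: add FIRST(β) \ {ε}, and if β is empty or nullable also add FOLLOW(N). Iterate to a fixed point.

In S → c E: E is at the end, add FOLLOW(S)
In E → - E id: E is followed by id, add FIRST(id) \ {ε} = { 'id' }
In S → , E: E is at the end, add FOLLOW(S)

The FOLLOW sets referred to above (computed the same way, to a fixed point):
  FOLLOW(S) = { $, ',', '-', 'c', 'id' }

Taking the union: FOLLOW(E) = { $, ',', '-', 'c', 'id' }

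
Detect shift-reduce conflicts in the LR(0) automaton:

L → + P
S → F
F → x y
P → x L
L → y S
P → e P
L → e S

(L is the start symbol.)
A shift-reduce conflict occurs when an LR(0) state has both:
  - a complete (reduce) item [A → α .] (dot at the end), and
  - a shift item [B → β . c γ] (dot before a terminal).

Augment with L' → L and build the canonical LR(0) collection (I0 = CLOSURE({[L' → . L]}), then GOTO on every symbol after a dot until no new states appear). It has 15 states:
  I0: { [L → . + P], [L → . e S], [L → . y S], [L' → . L] }  — shift
  I1: { [L → + . P], [P → . e P], [P → . x L] }  — shift
  I2: { [L' → L .] }  — accept
  I3: { [F → . x y], [L → e . S], [S → . F] }  — shift
  I4: { [F → . x y], [L → y . S], [S → . F] }  — shift
  I5: { [S → F .] }  — reduce
  I6: { [L → y S .] }  — reduce
  I7: { [F → x . y] }  — shift
  I8: { [F → x y .] }  — reduce
  I9: { [L → e S .] }  — reduce
  I10: { [L → + P .] }  — reduce
  I11: { [P → . e P], [P → . x L], [P → e . P] }  — shift
  I12: { [L → . + P], [L → . e S], [L → . y S], [P → x . L] }  — shift
  I13: { [P → x L .] }  — reduce
  I14: { [P → e P .] }  — reduce

No state contains both a complete item and a shift item.

Answer: No shift-reduce conflicts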